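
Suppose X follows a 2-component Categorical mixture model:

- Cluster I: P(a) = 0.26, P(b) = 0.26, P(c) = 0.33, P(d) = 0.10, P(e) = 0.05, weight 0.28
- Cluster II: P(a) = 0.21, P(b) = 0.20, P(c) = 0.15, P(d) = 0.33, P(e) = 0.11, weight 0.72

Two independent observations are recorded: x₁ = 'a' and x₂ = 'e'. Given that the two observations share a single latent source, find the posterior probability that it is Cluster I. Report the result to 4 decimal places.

0.1796

P(component k | x) = π_k·f_k(x) / marginal(x), where marginal(x) = Σ_j π_j·f_j(x).
Since both observations come from the same component, the likelihood for component k is f_k(x₁)·f_k(x₂).
  f_I = [0.26] × [0.05] = 0.013
  f_II = [0.21] × [0.11] = 0.0231
Multiply by the mixture weights:
  π_I·f_I = 0.28 × 0.013 = 0.00364
  π_II·f_II = 0.72 × 0.0231 = 0.016632
Sum: 0.00364 + 0.016632 = 0.020272
P(Cluster I | x) = 0.00364 / 0.020272 ≈ 0.1796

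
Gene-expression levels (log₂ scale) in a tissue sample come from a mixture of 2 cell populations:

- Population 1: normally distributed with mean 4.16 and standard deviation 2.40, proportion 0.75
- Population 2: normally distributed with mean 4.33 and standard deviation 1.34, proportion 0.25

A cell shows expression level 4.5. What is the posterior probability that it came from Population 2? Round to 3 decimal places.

0.374

Posterior ∝ prior × likelihood, so P(k | x) ∝ π_k f_k(x); normalise over all components.
Evaluate each component's likelihood at the observed value:
  p_1 = 0.164566
  p_2 = 0.295332
Multiply by the mixture weights:
  π_1·p_1 = 0.75 × 0.164566 = 0.123425
  π_2·p_2 = 0.25 × 0.295332 = 0.073833
Sum: 0.123425 + 0.073833 = 0.197258
P(Population 2 | 4.5) = 0.073833 / 0.197258 ≈ 0.374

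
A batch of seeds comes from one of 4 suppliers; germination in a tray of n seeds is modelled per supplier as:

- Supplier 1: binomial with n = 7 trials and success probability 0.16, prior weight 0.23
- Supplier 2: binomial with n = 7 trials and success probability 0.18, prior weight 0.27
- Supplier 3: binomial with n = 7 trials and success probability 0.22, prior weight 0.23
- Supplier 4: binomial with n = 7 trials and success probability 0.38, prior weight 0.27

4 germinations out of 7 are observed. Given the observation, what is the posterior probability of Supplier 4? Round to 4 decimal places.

0.7280

The responsibility of component k is w_k f_k(x) divided by Σ_j w_j f_j(x).
Binomial probabilities:
  L_1 = C(7,4)·0.16^4·0.84^3 = 35·0.00065536·0.592704 = 0.0135952
  L_2 = C(7,4)·0.18^4·0.82^3 = 35·0.00104976·0.551368 = 0.0202581
  L_3 = C(7,4)·0.22^4·0.78^3 = 35·0.00234256·0.474552 = 0.0389083
  L_4 = C(7,4)·0.38^4·0.62^3 = 35·0.0208514·0.238328 = 0.173931
Unnormalised posteriors:
  w_1·L_1 = 0.23 × 0.0135952 = 0.0031269
  w_2·L_2 = 0.27 × 0.0202581 = 0.0054697
  w_3·L_3 = 0.23 × 0.0389083 = 0.00894892
  w_4·L_4 = 0.27 × 0.173931 = 0.0469614
Denominator: 0.0031269 + 0.0054697 + 0.00894892 + 0.0469614 = 0.0645069
P(Supplier 4 | the observation) = 0.0469614 / 0.0645069 ≈ 0.7280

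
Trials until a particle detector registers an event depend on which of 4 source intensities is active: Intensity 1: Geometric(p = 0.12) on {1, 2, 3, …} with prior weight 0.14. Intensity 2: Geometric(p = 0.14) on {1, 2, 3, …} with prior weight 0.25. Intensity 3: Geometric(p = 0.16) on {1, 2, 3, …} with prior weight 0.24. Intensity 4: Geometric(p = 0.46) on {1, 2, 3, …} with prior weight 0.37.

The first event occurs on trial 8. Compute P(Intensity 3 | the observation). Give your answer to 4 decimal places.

By Bayes' theorem, P(k | x) = P(Z=k) f_k(x) / Σ_j P(Z=j) f_j(x).
Component likelihoods at x = 8:
  f_1 = 0.12·(1−0.12)^7 = 0.12·0.408676 = 0.0490411
  f_2 = 0.14·(1−0.14)^7 = 0.14·0.347928 = 0.0487099
  f_3 = 0.16·(1−0.16)^7 = 0.16·0.29509 = 0.0472145
  f_4 = 0.46·(1−0.46)^7 = 0.46·0.0133893 = 0.00615906
Unnormalised posteriors:
  P(Z=1)·f_1 = 0.14 × 0.0490411 = 0.00686575
  P(Z=2)·f_2 = 0.25 × 0.0487099 = 0.0121775
  P(Z=3)·f_3 = 0.24 × 0.0472145 = 0.0113315
  P(Z=4)·f_4 = 0.37 × 0.00615906 = 0.00227885
Marginal: 0.00686575 + 0.0121775 + 0.0113315 + 0.00227885 = 0.0326535
So the posterior for Intensity 3 is 0.0113315 / 0.0326535 ≈ 0.3470.

0.3470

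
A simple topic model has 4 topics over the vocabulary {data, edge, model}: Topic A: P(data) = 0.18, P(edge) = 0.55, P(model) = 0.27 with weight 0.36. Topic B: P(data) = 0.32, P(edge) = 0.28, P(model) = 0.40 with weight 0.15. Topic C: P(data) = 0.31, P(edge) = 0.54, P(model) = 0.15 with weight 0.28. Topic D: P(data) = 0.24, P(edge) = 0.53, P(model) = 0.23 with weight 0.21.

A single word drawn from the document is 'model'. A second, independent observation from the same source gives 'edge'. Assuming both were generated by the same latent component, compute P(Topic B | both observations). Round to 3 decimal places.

Apply Bayes' rule: the posterior for each component is proportional to its prior times its likelihood at x.
Since both observations come from the same component, the likelihood for component k is f_k(x₁)·f_k(x₂).
  L_A = [0.27] × [0.55] = 0.1485
  L_B = [0.4] × [0.28] = 0.112
  L_C = [0.15] × [0.54] = 0.081
  L_D = [0.23] × [0.53] = 0.1219
Multiply by the mixture weights:
  π_A·L_A = 0.36 × 0.1485 = 0.05346
  π_B·L_B = 0.15 × 0.112 = 0.0168
  π_C·L_C = 0.28 × 0.081 = 0.02268
  π_D·L_D = 0.21 × 0.1219 = 0.025599
Marginal: 0.05346 + 0.0168 + 0.02268 + 0.025599 = 0.118539
P(Topic B | data) = 0.0168 / 0.118539 ≈ 0.142

0.142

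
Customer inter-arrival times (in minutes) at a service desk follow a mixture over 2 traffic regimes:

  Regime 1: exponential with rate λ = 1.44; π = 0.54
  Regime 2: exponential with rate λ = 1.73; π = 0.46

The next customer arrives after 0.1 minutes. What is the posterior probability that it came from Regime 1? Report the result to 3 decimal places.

Posterior ∝ prior × likelihood, so P(k | x) ∝ π_k f_k(x); normalise over all components.
Component likelihoods at x = 0.1 minutes:
  f_1 = 1.44·e^(−1.44·0.1) = 1.44·e^(−0.1440) = 1.24688
  f_2 = 1.73·e^(−1.73·0.1) = 1.73·e^(−0.1730) = 1.45517
Weight by the priors:
  π_1·f_1 = 0.54 × 1.24688 = 0.673314
  π_2·f_2 = 0.46 × 1.45517 = 0.669377
Normaliser: 0.673314 + 0.669377 = 1.34269
P(Regime 1 | data) ≈ 0.501

0.501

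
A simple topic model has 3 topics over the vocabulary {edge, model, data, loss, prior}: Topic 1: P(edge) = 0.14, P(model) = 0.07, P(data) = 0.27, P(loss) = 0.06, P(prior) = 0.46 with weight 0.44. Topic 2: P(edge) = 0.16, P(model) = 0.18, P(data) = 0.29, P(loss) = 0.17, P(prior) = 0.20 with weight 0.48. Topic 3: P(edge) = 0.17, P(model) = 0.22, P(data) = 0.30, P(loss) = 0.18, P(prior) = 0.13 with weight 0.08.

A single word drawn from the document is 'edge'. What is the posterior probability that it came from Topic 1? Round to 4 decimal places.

0.4053

Apply Bayes' rule: the posterior for each component is proportional to its prior times its likelihood at x.
Component likelihoods at x = 'edge':
  L_1 = 0.14
  L_2 = 0.16
  L_3 = 0.17
Multiply by the mixture weights:
  π_1·L_1 = 0.44 × 0.14 = 0.0616
  π_2·L_2 = 0.48 × 0.16 = 0.0768
  π_3·L_3 = 0.08 × 0.17 = 0.0136
Normaliser: 0.0616 + 0.0768 + 0.0136 = 0.152
Responsibility of Topic 1: 0.0616 / 0.152 ≈ 0.4053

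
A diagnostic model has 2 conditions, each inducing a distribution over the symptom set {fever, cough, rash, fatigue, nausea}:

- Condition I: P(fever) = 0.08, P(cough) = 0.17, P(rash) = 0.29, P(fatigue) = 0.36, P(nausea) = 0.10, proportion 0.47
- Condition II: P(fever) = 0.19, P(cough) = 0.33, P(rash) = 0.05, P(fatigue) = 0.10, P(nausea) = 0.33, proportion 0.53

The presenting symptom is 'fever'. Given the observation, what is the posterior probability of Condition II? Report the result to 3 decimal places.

By Bayes' theorem, P(k | x) = w_k f_k(x) / Σ_j w_j f_j(x).
Categorical probabilities:
  p_I = P(fever | comp) = 0.08
  p_II = P(fever | comp) = 0.19
Prior × likelihood for each component:
  w_I·p_I = 0.47 × 0.08 = 0.0376
  w_II·p_II = 0.53 × 0.19 = 0.1007
Sum: 0.0376 + 0.1007 = 0.1383
P(Condition II | data) = 0.1007 / 0.1383 ≈ 0.728

0.728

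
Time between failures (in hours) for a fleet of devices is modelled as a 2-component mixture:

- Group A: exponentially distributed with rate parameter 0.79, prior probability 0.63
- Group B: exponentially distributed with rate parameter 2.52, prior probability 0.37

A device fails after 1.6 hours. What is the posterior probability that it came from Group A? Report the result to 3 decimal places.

Posterior ∝ prior × likelihood, so P(k | x) ∝ π_k f_k(x); normalise over all components.
Exponential densities:
  L_A = 0.223192
  L_B = 0.0447018
Multiply by the mixture weights:
  π_A·L_A = 0.63 × 0.223192 = 0.140611
  π_B·L_B = 0.37 × 0.0447018 = 0.0165397
Sum: 0.140611 + 0.0165397 = 0.157151
P(Group A | x) ≈ 0.895

0.895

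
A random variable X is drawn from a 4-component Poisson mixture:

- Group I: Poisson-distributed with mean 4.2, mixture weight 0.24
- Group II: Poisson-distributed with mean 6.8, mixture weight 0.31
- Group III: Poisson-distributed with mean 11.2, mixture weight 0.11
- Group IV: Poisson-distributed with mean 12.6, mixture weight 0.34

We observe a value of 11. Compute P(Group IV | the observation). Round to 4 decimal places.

0.5822

Apply Bayes' rule: the posterior for each component is proportional to its prior times its likelihood at x.
Evaluate each component's likelihood at the observed value:
  p_I = 0.00269494
  p_II = 0.0401088
  p_III = 0.119164
  p_IV = 0.107352
Prior × likelihood for each component:
  π_I·p_I = 0.24 × 0.00269494 = 0.000646786
  π_II·p_II = 0.31 × 0.0401088 = 0.0124337
  π_III·p_III = 0.11 × 0.119164 = 0.013108
  π_IV·p_IV = 0.34 × 0.107352 = 0.0364997
Denominator: 0.000646786 + 0.0124337 + 0.013108 + 0.0364997 = 0.0626882
Responsibility of Group IV: 0.0364997 / 0.0626882 ≈ 0.5822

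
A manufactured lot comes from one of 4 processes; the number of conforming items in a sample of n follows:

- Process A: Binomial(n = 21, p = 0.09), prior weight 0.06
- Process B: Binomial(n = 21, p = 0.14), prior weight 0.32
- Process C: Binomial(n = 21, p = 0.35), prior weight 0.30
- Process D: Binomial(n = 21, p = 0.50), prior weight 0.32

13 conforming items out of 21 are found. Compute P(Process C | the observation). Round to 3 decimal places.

0.069

Posterior ∝ prior × likelihood, so P(k | x) ∝ π_k f_k(x); normalise over all components.
Evaluate each component's likelihood at the observed value:
  f_A = C(21,13)·0.09^13·0.91^8 = 203490·2.54187e-14·0.470253 = 2.43235e-09
  f_B = C(21,13)·0.14^13·0.86^8 = 203490·7.93715e-12·0.299218 = 4.83276e-07
  f_C = C(21,13)·0.35^13·0.65^8 = 203490·1.18273e-06·0.0318645 = 0.00766893
  f_D = C(21,13)·0.50^13·0.50^8 = 203490·0.00012207·0.00390625 = 0.0970316
Weight by the priors:
  π_A·f_A = 0.06 × 2.43235e-09 = 1.45941e-10
  π_B·f_B = 0.32 × 4.83276e-07 = 1.54648e-07
  π_C·f_C = 0.30 × 0.00766893 = 0.00230068
  π_D·f_D = 0.32 × 0.0970316 = 0.0310501
Normaliser: 1.45941e-10 + 1.54648e-07 + 0.00230068 + 0.0310501 = 0.0333509
So the posterior for Process C is 0.00230068 / 0.0333509 ≈ 0.069.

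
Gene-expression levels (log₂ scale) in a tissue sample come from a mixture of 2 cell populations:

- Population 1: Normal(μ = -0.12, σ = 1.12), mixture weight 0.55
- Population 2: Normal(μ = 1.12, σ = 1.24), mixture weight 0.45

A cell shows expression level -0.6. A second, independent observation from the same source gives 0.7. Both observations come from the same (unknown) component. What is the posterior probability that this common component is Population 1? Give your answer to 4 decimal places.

P(component k | x) = w_k·f_k(x) / marginal(x), where marginal(x) = Σ_j w_j·f_j(x).
Since both observations come from the same component, the likelihood for component k is f_k(x₁)·f_k(x₂).
  L_1 = [0.324944] × [0.272454] = 0.0885323
  L_2 = [0.122939] × [0.303792] = 0.0373478
Prior × likelihood for each component:
  w_1·L_1 = 0.55 × 0.0885323 = 0.0486928
  w_2·L_2 = 0.45 × 0.0373478 = 0.0168065
Normaliser: 0.0486928 + 0.0168065 = 0.0654993
So the posterior for Population 1 is 0.0486928 / 0.0654993 ≈ 0.7434.

0.7434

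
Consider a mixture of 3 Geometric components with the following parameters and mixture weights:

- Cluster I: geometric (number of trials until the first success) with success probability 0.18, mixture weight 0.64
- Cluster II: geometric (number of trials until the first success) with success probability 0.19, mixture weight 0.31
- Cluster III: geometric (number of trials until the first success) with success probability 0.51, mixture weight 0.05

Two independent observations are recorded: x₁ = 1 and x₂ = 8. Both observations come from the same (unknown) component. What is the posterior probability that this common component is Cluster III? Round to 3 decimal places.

0.011

Posterior ∝ prior × likelihood, so P(k | x) ∝ π_k f_k(x); normalise over all components.
Since both observations come from the same component, the likelihood for component k is f_k(x₁)·f_k(x₂).
  p_I = [0.18] × [0.0448714] = 0.00807685
  p_II = [0.19] × [0.0434659] = 0.00825852
  p_III = [0.51] × [0.00345894] = 0.00176406
Weight by the priors:
  π_I·p_I = 0.64 × 0.00807685 = 0.00516918
  π_II·p_II = 0.31 × 0.00825852 = 0.00256014
  π_III·p_III = 0.05 × 0.00176406 = 8.82029e-05
Evidence: 0.00516918 + 0.00256014 + 8.82029e-05 = 0.00781753
P(Cluster III | x₁, x₂) ≈ 0.011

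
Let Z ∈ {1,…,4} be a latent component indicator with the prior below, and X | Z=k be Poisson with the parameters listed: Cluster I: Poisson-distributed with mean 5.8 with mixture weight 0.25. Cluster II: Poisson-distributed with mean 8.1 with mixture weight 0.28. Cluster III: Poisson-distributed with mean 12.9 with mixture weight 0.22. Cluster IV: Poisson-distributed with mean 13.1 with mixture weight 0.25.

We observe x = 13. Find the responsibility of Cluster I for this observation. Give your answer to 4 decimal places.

0.0166

The responsibility of component k is π_k f_k(x) divided by Σ_j π_j f_j(x).
Component likelihoods at x = 13:
  f_I = 0.00408673
  f_II = 0.0314949
  f_III = 0.109897
  f_IV = 0.109898
Unnormalised posteriors:
  π_I·f_I = 0.25 × 0.00408673 = 0.00102168
  π_II·f_II = 0.28 × 0.0314949 = 0.00881856
  π_III·f_III = 0.22 × 0.109897 = 0.0241774
  π_IV·f_IV = 0.25 × 0.109898 = 0.0274744
Evidence: 0.00102168 + 0.00881856 + 0.0241774 + 0.0274744 = 0.0614921
P(Cluster I | the observation) ≈ 0.0166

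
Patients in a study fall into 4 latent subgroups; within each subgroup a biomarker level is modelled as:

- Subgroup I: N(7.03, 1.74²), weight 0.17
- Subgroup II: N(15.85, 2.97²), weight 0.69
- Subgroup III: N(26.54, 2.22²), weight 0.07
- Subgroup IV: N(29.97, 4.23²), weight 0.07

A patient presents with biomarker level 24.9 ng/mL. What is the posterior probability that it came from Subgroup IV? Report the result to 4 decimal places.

0.2352

Posterior ∝ prior × likelihood, so P(k | x) ∝ w_k f_k(x); normalise over all components.
Component likelihoods at x = 24.9 ng/mL:
  L_I = (1/(1.74·√(2π)))·exp(−(24.9−7.03)²/(2·1.74²)) = 0.229277·exp(-52.73763) = 2.86219e-24
  L_II = (1/(2.97·√(2π)))·exp(−(24.9−15.85)²/(2·2.97²)) = 0.134324·exp(-4.64253) = 0.00129399
  L_III = (1/(2.22·√(2π)))·exp(−(24.9−26.54)²/(2·2.22²)) = 0.179704·exp(-0.27287) = 0.136789
  L_IV = (1/(4.23·√(2π)))·exp(−(24.9−29.97)²/(2·4.23²)) = 0.094313·exp(-0.71830) = 0.045985
Unnormalised posteriors:
  w_I·L_I = 0.17 × 2.86219e-24 = 4.86573e-25
  w_II·L_II = 0.69 × 0.00129399 = 0.000892852
  w_III·L_III = 0.07 × 0.136789 = 0.00957525
  w_IV·L_IV = 0.07 × 0.045985 = 0.00321895
Evidence: 4.86573e-25 + 0.000892852 + 0.00957525 + 0.00321895 = 0.0136871
P(Subgroup IV | data) = 0.00321895 / 0.0136871 ≈ 0.2352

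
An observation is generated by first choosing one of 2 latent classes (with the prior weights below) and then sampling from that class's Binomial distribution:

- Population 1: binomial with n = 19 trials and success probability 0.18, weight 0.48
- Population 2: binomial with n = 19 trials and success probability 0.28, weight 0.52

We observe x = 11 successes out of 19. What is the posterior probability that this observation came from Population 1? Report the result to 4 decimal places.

0.0198

By Bayes' theorem, P(k | x) = w_k f_k(x) / Σ_j w_j f_j(x).
Component likelihoods at x = 11 successes out of 19:
  L_1 = 9.92949e-05
  L_2 = 0.00452706
Prior × likelihood for each component:
  w_1·L_1 = 0.48 × 9.92949e-05 = 4.76615e-05
  w_2·L_2 = 0.52 × 0.00452706 = 0.00235407
Normaliser: 4.76615e-05 + 0.00235407 = 0.00240174
P(Population 1 | 11 successes out of 19) ≈ 0.0198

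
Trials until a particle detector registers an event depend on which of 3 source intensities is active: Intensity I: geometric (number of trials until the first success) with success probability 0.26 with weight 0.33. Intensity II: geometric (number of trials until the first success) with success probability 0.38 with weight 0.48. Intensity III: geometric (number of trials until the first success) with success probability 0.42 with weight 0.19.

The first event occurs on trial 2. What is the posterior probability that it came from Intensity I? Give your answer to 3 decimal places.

The responsibility of component k is P(Z=k) f_k(x) divided by Σ_j P(Z=j) f_j(x).
Evaluate each component's likelihood at the observed value:
  L_I = 0.26·(1−0.26)^1 = 0.26·0.74 = 0.1924
  L_II = 0.38·(1−0.38)^1 = 0.38·0.62 = 0.2356
  L_III = 0.42·(1−0.42)^1 = 0.42·0.58 = 0.2436
Unnormalised posteriors:
  P(Z=I)·L_I = 0.33 × 0.1924 = 0.063492
  P(Z=II)·L_II = 0.48 × 0.2356 = 0.113088
  P(Z=III)·L_III = 0.19 × 0.2436 = 0.046284
Normaliser: 0.063492 + 0.113088 + 0.046284 = 0.222864
P(Intensity I | 2) ≈ 0.285

0.285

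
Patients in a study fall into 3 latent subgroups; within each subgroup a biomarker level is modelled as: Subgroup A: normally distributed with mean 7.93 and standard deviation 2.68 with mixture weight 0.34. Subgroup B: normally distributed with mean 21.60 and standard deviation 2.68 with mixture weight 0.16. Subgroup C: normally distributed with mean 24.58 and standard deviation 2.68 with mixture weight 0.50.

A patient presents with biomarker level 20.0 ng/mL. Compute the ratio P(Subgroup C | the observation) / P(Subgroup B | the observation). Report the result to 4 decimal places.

0.8671

The posterior odds equal the prior odds times the likelihood ratio: (π_i/π_j)·(f_i(x)/f_j(x)).
Evaluate each component's likelihood at the observed value:
  p_A = (1/(2.68·√(2π)))·exp(−(20.0−7.93)²/(2·2.68²)) = 0.148859·exp(-10.14180) = 5.86473e-06
  p_B = (1/(2.68·√(2π)))·exp(−(20.0−21.60)²/(2·2.68²)) = 0.148859·exp(-0.17821) = 0.12456
  p_C = (1/(2.68·√(2π)))·exp(−(20.0−24.58)²/(2·2.68²)) = 0.148859·exp(-1.46026) = 0.0345613
0.0172807 / 0.0199296 ≈ 0.8671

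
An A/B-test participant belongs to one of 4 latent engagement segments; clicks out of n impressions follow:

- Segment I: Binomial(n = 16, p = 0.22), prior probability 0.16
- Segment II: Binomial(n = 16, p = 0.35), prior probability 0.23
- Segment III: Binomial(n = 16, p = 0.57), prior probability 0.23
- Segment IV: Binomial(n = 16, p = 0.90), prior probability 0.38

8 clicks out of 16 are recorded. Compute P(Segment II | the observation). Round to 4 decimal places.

0.3461

The responsibility of component k is P(Z=k) f_k(x) divided by Σ_j P(Z=j) f_j(x).
Evaluate each component's likelihood at the observed value:
  p_I = C(16,8)·0.22^8·0.78^8 = 12870·5.48759e-06·0.137011 = 0.00967647
  p_II = C(16,8)·0.35^8·0.65^8 = 12870·0.000225188·0.0318645 = 0.0923485
  p_III = C(16,8)·0.57^8·0.43^8 = 12870·0.0111429·0.00116882 = 0.16762
  p_IV = C(16,8)·0.90^8·0.10^8 = 12870·0.430467·1e-08 = 5.54011e-05
Multiply by the mixture weights:
  P(Z=I)·p_I = 0.16 × 0.00967647 = 0.00154823
  P(Z=II)·p_II = 0.23 × 0.0923485 = 0.0212402
  P(Z=III)·p_III = 0.23 × 0.16762 = 0.0385525
  P(Z=IV)·p_IV = 0.38 × 5.54011e-05 = 2.10524e-05
Evidence: 0.00154823 + 0.0212402 + 0.0385525 + 2.10524e-05 = 0.061362
Responsibility of Segment II: 0.0212402 / 0.061362 ≈ 0.3461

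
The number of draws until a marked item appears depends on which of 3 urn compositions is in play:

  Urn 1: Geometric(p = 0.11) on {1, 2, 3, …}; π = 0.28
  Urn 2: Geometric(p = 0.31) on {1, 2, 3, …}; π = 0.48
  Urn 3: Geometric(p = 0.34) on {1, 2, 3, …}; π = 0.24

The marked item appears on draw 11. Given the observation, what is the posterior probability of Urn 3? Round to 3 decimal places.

The responsibility of component k is π_k f_k(x) divided by Σ_j π_j f_j(x).
Geometric probabilities:
  f_1 = 0.11·(1−0.11)^10 = 0.11·0.311817 = 0.0342999
  f_2 = 0.31·(1−0.31)^10 = 0.31·0.0244619 = 0.0075832
  f_3 = 0.34·(1−0.34)^10 = 0.34·0.0156834 = 0.00533235
Multiply by the mixture weights:
  π_1·f_1 = 0.28 × 0.0342999 = 0.00960397
  π_2·f_2 = 0.48 × 0.0075832 = 0.00363994
  π_3·f_3 = 0.24 × 0.00533235 = 0.00127976
Evidence: 0.00960397 + 0.00363994 + 0.00127976 = 0.0145237
Responsibility of Urn 3: 0.00127976 / 0.0145237 ≈ 0.088

0.088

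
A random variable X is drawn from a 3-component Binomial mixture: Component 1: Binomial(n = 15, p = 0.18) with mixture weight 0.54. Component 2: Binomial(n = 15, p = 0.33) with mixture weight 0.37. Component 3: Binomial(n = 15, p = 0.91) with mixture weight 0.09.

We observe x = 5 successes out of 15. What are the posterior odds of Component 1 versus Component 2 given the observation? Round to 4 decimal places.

Since P(k|x) ∝ P(Z=k) f_k(x), the posterior odds are P(Z=i) f_i(x) / (P(Z=j) f_j(x)).
Binomial probabilities:
  L_1 = 0.0779931
  L_2 = 0.214226
  L_3 = 6.53412e-08
Posterior odds = (P(Z=1)·L_1) / (P(Z=2)·L_2) = (0.54·0.0779931) / (0.37·0.214226) = 0.0421163 / 0.0792638 ≈ 0.5313

0.5313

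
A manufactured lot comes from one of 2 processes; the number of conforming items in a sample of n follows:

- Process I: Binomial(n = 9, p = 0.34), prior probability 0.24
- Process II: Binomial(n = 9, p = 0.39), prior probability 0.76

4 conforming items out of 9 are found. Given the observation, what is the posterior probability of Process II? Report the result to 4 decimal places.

0.7871

Apply Bayes' rule: the posterior for each component is proportional to its prior times its likelihood at x.
Component likelihoods at x = 4 conforming items out of 9:
  p_I = C(9,4)·0.34^4·0.66^5 = 126·0.0133634·0.125233 = 0.210866
  p_II = C(9,4)·0.39^4·0.61^5 = 126·0.0231344·0.0844596 = 0.246194
Prior × likelihood for each component:
  π_I·p_I = 0.24 × 0.210866 = 0.0506078
  π_II·p_II = 0.76 × 0.246194 = 0.187108
Evidence: 0.0506078 + 0.187108 = 0.237715
P(Process II | the observation) = 0.187108 / 0.237715 ≈ 0.7871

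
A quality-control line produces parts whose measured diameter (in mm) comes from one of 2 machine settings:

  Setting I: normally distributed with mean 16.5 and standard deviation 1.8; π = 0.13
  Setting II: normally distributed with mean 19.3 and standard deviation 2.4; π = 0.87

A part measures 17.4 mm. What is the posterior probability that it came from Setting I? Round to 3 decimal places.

The responsibility of component k is π_k f_k(x) divided by Σ_j π_j f_j(x).
Component likelihoods at x = 17.4 mm:
  p_I = (1/(1.8·√(2π)))·exp(−(17.4−16.5)²/(2·1.8²)) = 0.221635·exp(-0.12500) = 0.195592
  p_II = (1/(2.4·√(2π)))·exp(−(17.4−19.3)²/(2·2.4²)) = 0.166226·exp(-0.31337) = 0.121508
Multiply by the mixture weights:
  π_I·p_I = 0.13 × 0.195592 = 0.0254269
  π_II·p_II = 0.87 × 0.121508 = 0.105712
Evidence: 0.0254269 + 0.105712 = 0.131139
Responsibility of Setting I: 0.0254269 / 0.131139 ≈ 0.194

0.194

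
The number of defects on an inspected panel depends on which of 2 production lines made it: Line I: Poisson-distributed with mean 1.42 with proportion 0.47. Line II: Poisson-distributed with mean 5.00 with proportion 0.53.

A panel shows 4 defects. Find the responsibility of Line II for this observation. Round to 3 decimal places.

0.829

Posterior ∝ prior × likelihood, so P(k | x) ∝ π_k f_k(x); normalise over all components.
Component likelihoods at x = 4 defects:
  f_I = 0.0409491
  f_II = 0.175467
Multiply by the mixture weights:
  π_I·f_I = 0.47 × 0.0409491 = 0.0192461
  π_II·f_II = 0.53 × 0.175467 = 0.0929977
Marginal: 0.0192461 + 0.0929977 = 0.112244
So the posterior for Line II is 0.0929977 / 0.112244 ≈ 0.829.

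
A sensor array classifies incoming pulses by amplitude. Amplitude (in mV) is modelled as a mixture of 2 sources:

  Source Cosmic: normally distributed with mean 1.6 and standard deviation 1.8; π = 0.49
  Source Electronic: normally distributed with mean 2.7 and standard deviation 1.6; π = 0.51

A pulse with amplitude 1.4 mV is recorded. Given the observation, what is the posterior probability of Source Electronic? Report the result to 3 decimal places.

Apply Bayes' rule: the posterior for each component is proportional to its prior times its likelihood at x.
Evaluate each component's likelihood at the observed value:
  f_Cosmic = (1/(1.8·√(2π)))·exp(−(1.4−1.6)²/(2·1.8²)) = 0.221635·exp(-0.00617) = 0.220271
  f_Electronic = (1/(1.6·√(2π)))·exp(−(1.4−2.7)²/(2·1.6²)) = 0.249339·exp(-0.33008) = 0.179242
Multiply by the mixture weights:
  π_Cosmic·f_Cosmic = 0.49 × 0.220271 = 0.107933
  π_Electronic·f_Electronic = 0.51 × 0.179242 = 0.0914133
Sum: 0.107933 + 0.0914133 = 0.199346
P(Source Electronic | the observation) ≈ 0.459

0.459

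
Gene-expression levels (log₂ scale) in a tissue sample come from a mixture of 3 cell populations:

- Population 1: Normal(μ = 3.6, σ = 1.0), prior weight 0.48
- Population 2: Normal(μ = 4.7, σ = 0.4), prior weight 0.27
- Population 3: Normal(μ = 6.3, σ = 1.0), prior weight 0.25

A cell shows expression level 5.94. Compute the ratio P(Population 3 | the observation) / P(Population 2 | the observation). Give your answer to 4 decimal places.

Posterior odds = (w_i f_i(x)) / (w_j f_j(x)); the normalising sum cancels.
Evaluate each component's likelihood at the observed value:
  p_1 = (1/(1.0·√(2π)))·exp(−(5.94−3.6)²/(2·1.0²)) = 0.398942·exp(-2.73780) = 0.0258166
  p_2 = (1/(0.4·√(2π)))·exp(−(5.94−4.7)²/(2·0.4²)) = 0.997356·exp(-4.80500) = 0.00816705
  p_3 = (1/(1.0·√(2π)))·exp(−(5.94−6.3)²/(2·1.0²)) = 0.398942·exp(-0.06480) = 0.373911
Odds = (0.25/0.27) × (0.373911/0.00816705) = 0.925926 × 45.7828 ≈ 42.3915

42.3915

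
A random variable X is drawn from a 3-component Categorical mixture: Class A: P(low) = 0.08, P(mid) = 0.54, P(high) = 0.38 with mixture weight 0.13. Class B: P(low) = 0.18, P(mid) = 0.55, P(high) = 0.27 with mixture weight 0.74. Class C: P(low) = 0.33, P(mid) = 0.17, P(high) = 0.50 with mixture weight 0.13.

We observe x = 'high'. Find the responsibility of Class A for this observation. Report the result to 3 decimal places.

0.157

Posterior ∝ prior × likelihood, so P(k | x) ∝ π_k f_k(x); normalise over all components.
Categorical probabilities:
  f_A = P(high | comp) = 0.38
  f_B = P(high | comp) = 0.27
  f_C = P(high | comp) = 0.50
Multiply by the mixture weights:
  π_A·f_A = 0.13 × 0.38 = 0.0494
  π_B·f_B = 0.74 × 0.27 = 0.1998
  π_C·f_C = 0.13 × 0.5 = 0.065
Evidence: 0.0494 + 0.1998 + 0.065 = 0.3142
P(Class A | 'high') ≈ 0.157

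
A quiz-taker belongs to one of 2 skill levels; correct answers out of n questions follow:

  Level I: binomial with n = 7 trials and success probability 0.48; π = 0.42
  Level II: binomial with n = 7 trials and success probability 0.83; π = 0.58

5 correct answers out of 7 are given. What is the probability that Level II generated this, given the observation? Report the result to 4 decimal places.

0.6953

Apply Bayes' rule: the posterior for each component is proportional to its prior times its likelihood at x.
Component likelihoods at x = 5 correct answers out of 7:
  p_I = 0.144688
  p_II = 0.23906
Weight by the priors:
  π_I·p_I = 0.42 × 0.144688 = 0.0607689
  π_II·p_II = 0.58 × 0.23906 = 0.138655
Normaliser: 0.0607689 + 0.138655 = 0.199424
P(Level II | 5 correct answers out of 7) ≈ 0.6953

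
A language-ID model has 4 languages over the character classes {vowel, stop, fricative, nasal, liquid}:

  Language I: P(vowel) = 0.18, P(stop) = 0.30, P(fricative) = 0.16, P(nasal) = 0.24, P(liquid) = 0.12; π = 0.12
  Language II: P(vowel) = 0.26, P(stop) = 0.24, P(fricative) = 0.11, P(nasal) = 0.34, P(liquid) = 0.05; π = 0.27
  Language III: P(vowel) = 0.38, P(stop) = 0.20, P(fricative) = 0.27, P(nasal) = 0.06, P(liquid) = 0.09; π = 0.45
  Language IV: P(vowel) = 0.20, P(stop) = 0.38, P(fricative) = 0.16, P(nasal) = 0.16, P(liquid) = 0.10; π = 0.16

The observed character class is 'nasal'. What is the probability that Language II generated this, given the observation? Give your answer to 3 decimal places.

0.530

By Bayes' theorem, P(k | x) = π_k f_k(x) / Σ_j π_j f_j(x).
Component likelihoods at x = 'nasal':
  p_I = P(nasal | comp) = 0.24
  p_II = P(nasal | comp) = 0.34
  p_III = P(nasal | comp) = 0.06
  p_IV = P(nasal | comp) = 0.16
Prior × likelihood for each component:
  π_I·p_I = 0.12 × 0.24 = 0.0288
  π_II·p_II = 0.27 × 0.34 = 0.0918
  π_III·p_III = 0.45 × 0.06 = 0.027
  π_IV·p_IV = 0.16 × 0.16 = 0.0256
Sum: 0.0288 + 0.0918 + 0.027 + 0.0256 = 0.1732
Responsibility of Language II: 0.0918 / 0.1732 ≈ 0.530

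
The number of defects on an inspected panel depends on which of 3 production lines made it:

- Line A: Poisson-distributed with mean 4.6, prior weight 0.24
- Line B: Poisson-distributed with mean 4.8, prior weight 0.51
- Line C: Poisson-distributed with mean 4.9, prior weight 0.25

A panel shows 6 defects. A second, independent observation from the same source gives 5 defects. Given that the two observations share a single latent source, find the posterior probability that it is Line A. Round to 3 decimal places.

0.226

Apply Bayes' rule: the posterior for each component is proportional to its prior times its likelihood at x.
Since both observations come from the same component, the likelihood for component k is f_k(x₁)·f_k(x₂).
  p_A = [e^(−4.6)·4.6^6/6! = 0.13227] × [0.172526] = 0.0228199
  p_B = [e^(−4.8)·4.8^6/6! = 0.139798] × [0.174748] = 0.0244294
  p_C = [e^(−4.9)·4.9^6/6! = 0.143153] × [0.17529] = 0.0250933
Multiply by the mixture weights:
  π_A·p_A = 0.24 × 0.0228199 = 0.00547677
  π_B·p_B = 0.51 × 0.0244294 = 0.012459
  π_C·p_C = 0.25 × 0.0250933 = 0.00627332
Evidence: 0.00547677 + 0.012459 + 0.00627332 = 0.0242091
P(Line A | data) ≈ 0.226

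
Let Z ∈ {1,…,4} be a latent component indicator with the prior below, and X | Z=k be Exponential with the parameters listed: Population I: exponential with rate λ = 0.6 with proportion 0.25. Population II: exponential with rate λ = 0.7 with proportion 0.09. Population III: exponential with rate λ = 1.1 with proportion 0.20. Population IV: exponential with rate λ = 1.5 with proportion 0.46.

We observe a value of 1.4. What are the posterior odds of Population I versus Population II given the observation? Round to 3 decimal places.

Posterior odds = (π_i f_i(x)) / (π_j f_j(x)); the normalising sum cancels.
Exponential densities:
  L_I = 0.6·e^(−0.6·1.4) = 0.6·e^(−0.8400) = 0.259026
  L_II = 0.7·e^(−0.7·1.4) = 0.7·e^(−0.9800) = 0.262718
  L_III = 1.1·e^(−1.1·1.4) = 1.1·e^(−1.5400) = 0.235819
  L_IV = 1.5·e^(−1.5·1.4) = 1.5·e^(−2.1000) = 0.183685
Odds = (0.25/0.09) × (0.259026/0.262718) = 2.77778 × 0.985949 ≈ 2.739

2.739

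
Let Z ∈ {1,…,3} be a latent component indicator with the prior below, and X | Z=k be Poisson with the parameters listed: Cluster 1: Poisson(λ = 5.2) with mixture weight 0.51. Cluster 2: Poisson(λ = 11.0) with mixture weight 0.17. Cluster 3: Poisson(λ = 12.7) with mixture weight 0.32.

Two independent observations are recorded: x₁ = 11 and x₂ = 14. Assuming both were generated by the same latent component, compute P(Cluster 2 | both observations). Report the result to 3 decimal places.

0.304

P(component k | x) = π_k·f_k(x) / marginal(x), where marginal(x) = Σ_j π_j·f_j(x).
Since both observations come from the same component, the likelihood for component k is f_k(x₁)·f_k(x₂).
  L_1 = [e^(−5.2)·5.2^11/11! = 0.0103884] × [0.000668817] = 6.94795e-06
  L_2 = [e^(−11.0)·11.0^11/11! = 0.119378] × [0.0727528] = 0.00868509
  L_3 = [e^(−12.7)·12.7^11/11! = 0.105961] × [0.0993811] = 0.0105305
Prior × likelihood for each component:
  π_1·L_1 = 0.51 × 6.94795e-06 = 3.54346e-06
  π_2·L_2 = 0.17 × 0.00868509 = 0.00147647
  π_3·L_3 = 0.32 × 0.0105305 = 0.00336976
Sum: 3.54346e-06 + 0.00147647 + 0.00336976 = 0.00484977
P(Cluster 2 | x₁, x₂) = 0.00147647 / 0.00484977 ≈ 0.304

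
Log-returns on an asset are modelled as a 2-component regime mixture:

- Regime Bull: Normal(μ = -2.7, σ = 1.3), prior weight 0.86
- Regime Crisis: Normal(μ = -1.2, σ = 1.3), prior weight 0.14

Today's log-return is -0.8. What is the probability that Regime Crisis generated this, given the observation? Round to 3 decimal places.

0.311

P(component k | x) = P(Z=k)·f_k(x) / marginal(x), where marginal(x) = Σ_j P(Z=j)·f_j(x).
Evaluate each component's likelihood at the observed value:
  f_Bull = (1/(1.3·√(2π)))·exp(−(-0.8−-2.7)²/(2·1.3²)) = 0.306879·exp(-1.06805) = 0.105468
  f_Crisis = (1/(1.3·√(2π)))·exp(−(-0.8−-1.2)²/(2·1.3²)) = 0.306879·exp(-0.04734) = 0.29269
Weight by the priors:
  P(Z=Bull)·f_Bull = 0.86 × 0.105468 = 0.0907023
  P(Z=Crisis)·f_Crisis = 0.14 × 0.29269 = 0.0409766
Evidence: 0.0907023 + 0.0409766 = 0.131679
P(Regime Crisis | -0.8) ≈ 0.311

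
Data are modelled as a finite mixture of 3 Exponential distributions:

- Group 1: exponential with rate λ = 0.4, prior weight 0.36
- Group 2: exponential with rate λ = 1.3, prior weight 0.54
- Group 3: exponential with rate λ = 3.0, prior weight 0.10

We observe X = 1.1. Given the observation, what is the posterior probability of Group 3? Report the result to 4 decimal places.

The responsibility of component k is P(Z=k) f_k(x) divided by Σ_j P(Z=j) f_j(x).
Exponential densities:
  L_1 = 0.4·e^(−0.4·1.1) = 0.4·e^(−0.4400) = 0.257615
  L_2 = 1.3·e^(−1.3·1.1) = 1.3·e^(−1.4300) = 0.311102
  L_3 = 3.0·e^(−3.0·1.1) = 3.0·e^(−3.3000) = 0.11065
Multiply by the mixture weights:
  P(Z=1)·L_1 = 0.36 × 0.257615 = 0.0927412
  P(Z=2)·L_2 = 0.54 × 0.311102 = 0.167995
  P(Z=3)·L_3 = 0.10 × 0.11065 = 0.011065
Denominator: 0.0927412 + 0.167995 + 0.011065 = 0.271801
Responsibility of Group 3: 0.011065 / 0.271801 ≈ 0.0407

0.0407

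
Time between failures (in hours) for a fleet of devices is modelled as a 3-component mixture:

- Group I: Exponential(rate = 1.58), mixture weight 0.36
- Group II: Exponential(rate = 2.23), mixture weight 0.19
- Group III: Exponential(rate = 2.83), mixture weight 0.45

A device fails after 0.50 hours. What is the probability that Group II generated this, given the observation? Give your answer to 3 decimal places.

By Bayes' theorem, P(k | x) = π_k f_k(x) / Σ_j π_j f_j(x).
Exponential densities:
  f_I = 1.58·e^(−1.58·0.50) = 1.58·e^(−0.7900) = 0.717075
  f_II = 2.23·e^(−2.23·0.50) = 2.23·e^(−1.1150) = 0.731251
  f_III = 2.83·e^(−2.83·0.50) = 2.83·e^(−1.4150) = 0.687479
Unnormalised posteriors:
  π_I·f_I = 0.36 × 0.717075 = 0.258147
  π_II·f_II = 0.19 × 0.731251 = 0.138938
  π_III·f_III = 0.45 × 0.687479 = 0.309366
Denominator: 0.258147 + 0.138938 + 0.309366 = 0.70645
P(Group II | data) = 0.138938 / 0.70645 ≈ 0.197

0.197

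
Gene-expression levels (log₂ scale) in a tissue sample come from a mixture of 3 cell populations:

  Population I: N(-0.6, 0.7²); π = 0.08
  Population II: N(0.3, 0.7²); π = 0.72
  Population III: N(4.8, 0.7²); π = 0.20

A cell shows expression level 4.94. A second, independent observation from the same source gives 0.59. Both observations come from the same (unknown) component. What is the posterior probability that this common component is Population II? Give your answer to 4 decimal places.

By Bayes' theorem, P(k | x) = w_k f_k(x) / Σ_j w_j f_j(x).
Since both observations come from the same component, the likelihood for component k is f_k(x₁)·f_k(x₂).
  p_I = [(1/(0.7·√(2π)))·exp(−(4.94−-0.6)²/(2·0.7²)) = 0.569918·exp(-31.31796) = 1.42756e-14] × [0.134356] = 1.91801e-15
  p_II = [(1/(0.7·√(2π)))·exp(−(4.94−0.3)²/(2·0.7²)) = 0.569918·exp(-21.96898) = 1.63985e-10] × [0.523049] = 8.57725e-11
  p_III = [(1/(0.7·√(2π)))·exp(−(4.94−4.8)²/(2·0.7²)) = 0.569918·exp(-0.02000) = 0.558632] × [7.96603e-09] = 4.45008e-09
Unnormalised posteriors:
  w_I·p_I = 0.08 × 1.91801e-15 = 1.53441e-16
  w_II·p_II = 0.72 × 8.57725e-11 = 6.17562e-11
  w_III·p_III = 0.20 × 4.45008e-09 = 8.90016e-10
Evidence: 1.53441e-16 + 6.17562e-11 + 8.90016e-10 = 9.51773e-10
P(Population II | x₁,x₂) ≈ 0.0649

0.0649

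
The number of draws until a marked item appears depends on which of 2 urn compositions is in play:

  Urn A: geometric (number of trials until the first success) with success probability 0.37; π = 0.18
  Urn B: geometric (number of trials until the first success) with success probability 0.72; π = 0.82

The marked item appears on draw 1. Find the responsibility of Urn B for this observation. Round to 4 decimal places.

0.8986

The responsibility of component k is π_k f_k(x) divided by Σ_j π_j f_j(x).
Geometric probabilities:
  f_A = 0.37·(1−0.37)^0 = 0.37·1 = 0.37
  f_B = 0.72·(1−0.72)^0 = 0.72·1 = 0.72
Multiply by the mixture weights:
  π_A·f_A = 0.18 × 0.37 = 0.0666
  π_B·f_B = 0.82 × 0.72 = 0.5904
Sum: 0.0666 + 0.5904 = 0.657
So the posterior for Urn B is 0.5904 / 0.657 ≈ 0.8986.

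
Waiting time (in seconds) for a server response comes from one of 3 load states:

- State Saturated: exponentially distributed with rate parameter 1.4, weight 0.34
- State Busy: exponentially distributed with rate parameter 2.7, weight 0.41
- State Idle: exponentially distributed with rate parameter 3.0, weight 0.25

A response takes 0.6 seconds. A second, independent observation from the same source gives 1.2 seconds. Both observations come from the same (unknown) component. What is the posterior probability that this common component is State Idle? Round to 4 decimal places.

By Bayes' theorem, P(k | x) = P(Z=k) f_k(x) / Σ_j P(Z=j) f_j(x).
Since both observations come from the same component, the likelihood for component k is f_k(x₁)·f_k(x₂).
  f_Saturated = [1.4·e^(−1.4·0.6) = 1.4·e^(−0.8400) = 0.604395] × [0.260924] = 0.157701
  f_Busy = [2.7·e^(−2.7·0.6) = 2.7·e^(−1.6200) = 0.534326] × [0.105743] = 0.056501
  f_Idle = [3.0·e^(−3.0·0.6) = 3.0·e^(−1.8000) = 0.495897] × [0.0819712] = 0.0406492
Multiply by the mixture weights:
  P(Z=Saturated)·f_Saturated = 0.34 × 0.157701 = 0.0536183
  P(Z=Busy)·f_Busy = 0.41 × 0.056501 = 0.0231654
  P(Z=Idle)·f_Idle = 0.25 × 0.0406492 = 0.0101623
Sum: 0.0536183 + 0.0231654 + 0.0101623 = 0.086946
So the posterior for State Idle is 0.0101623 / 0.086946 ≈ 0.1169.

0.1169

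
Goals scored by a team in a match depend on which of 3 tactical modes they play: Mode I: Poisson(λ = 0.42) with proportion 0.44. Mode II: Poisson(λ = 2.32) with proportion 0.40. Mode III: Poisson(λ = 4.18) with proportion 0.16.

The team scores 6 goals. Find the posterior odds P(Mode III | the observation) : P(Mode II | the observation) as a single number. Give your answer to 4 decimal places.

2.1301

The posterior odds equal the prior odds times the likelihood ratio: (π_i/π_j)·(f_i(x)/f_j(x)).
Component likelihoods at x = 6 goals:
  f_I = e^(−0.42)·0.42^6/6! = 5.0091e-06
  f_II = e^(−2.32)·2.32^6/6! = 0.021283
  f_III = e^(−4.18)·4.18^6/6! = 0.113338
Odds = (0.16/0.40) × (0.113338/0.021283) = 0.4 × 5.32528 ≈ 2.1301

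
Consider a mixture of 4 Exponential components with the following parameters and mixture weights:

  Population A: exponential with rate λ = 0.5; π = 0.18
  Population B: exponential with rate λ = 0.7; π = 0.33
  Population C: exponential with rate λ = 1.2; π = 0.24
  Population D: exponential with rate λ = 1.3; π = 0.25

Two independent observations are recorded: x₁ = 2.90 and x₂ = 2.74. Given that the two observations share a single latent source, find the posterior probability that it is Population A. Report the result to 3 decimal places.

0.414

Apply Bayes' rule: the posterior for each component is proportional to its prior times its likelihood at x.
Since both observations come from the same component, the likelihood for component k is f_k(x₁)·f_k(x₂).
  L_A = [0.5·e^(−0.5·2.90) = 0.5·e^(−1.4500) = 0.117285] × [0.127053] = 0.0149015
  L_B = [0.7·e^(−0.7·2.90) = 0.7·e^(−2.0300) = 0.0919349] × [0.10283] = 0.00945369
  L_C = [1.2·e^(−1.2·2.90) = 1.2·e^(−3.4800) = 0.0369689] × [0.0447941] = 0.00165599
  L_D = [1.3·e^(−1.3·2.90) = 1.3·e^(−3.7700) = 0.0299677] × [0.0368966] = 0.00110571
Unnormalised posteriors:
  π_A·L_A = 0.18 × 0.0149015 = 0.00268227
  π_B·L_B = 0.33 × 0.00945369 = 0.00311972
  π_C·L_C = 0.24 × 0.00165599 = 0.000397437
  π_D·L_D = 0.25 × 0.00110571 = 0.000276426
Evidence: 0.00268227 + 0.00311972 + 0.000397437 + 0.000276426 = 0.00647585
P(Population A | data) = 0.00268227 / 0.00647585 ≈ 0.414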